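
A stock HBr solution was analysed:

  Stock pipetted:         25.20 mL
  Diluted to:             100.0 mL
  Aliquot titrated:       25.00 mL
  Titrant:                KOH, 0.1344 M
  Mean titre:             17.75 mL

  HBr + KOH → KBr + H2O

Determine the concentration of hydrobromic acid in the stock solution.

0.3787 M

n(KOH) = 0.01775 × 0.1344 = 2.386 × 10^-3 mol
n(HBr) in the aliquot = 2.386 × 10^-3 mol (1:1 ratio)
[HBr]_dilute = 2.386 × 10^-3 / 0.02500 = 0.09542 mol/L
Dilution factor = 100.0 / 25.20 = 3.968
[HBr]_stock = 0.09542 × 3.968 = 0.3787 mol/L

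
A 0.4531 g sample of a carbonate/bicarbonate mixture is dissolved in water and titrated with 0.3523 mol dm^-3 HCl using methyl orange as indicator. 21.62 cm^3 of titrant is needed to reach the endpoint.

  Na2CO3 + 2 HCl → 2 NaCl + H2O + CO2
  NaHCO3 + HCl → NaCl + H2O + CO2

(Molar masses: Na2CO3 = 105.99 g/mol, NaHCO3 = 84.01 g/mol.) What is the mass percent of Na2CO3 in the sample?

n(HCl) = 0.02162 × 0.3523 = 7.617 × 10^-3 mol
Let x = n(Na2CO3), y = n(NaHCO3).
Titrant: 2x + 1y = 7.617 × 10^-3;  mass: 105.99x + 84.01y = 0.4531
Solving, x = 3.011 × 10^-3 mol, y = 1.594 × 10^-3 mol
mass of Na2CO3 = 3.011 × 10^-3 × 105.99 = 0.3192 g
% Na2CO3 = 0.3192 / 0.4531 × 100 = 70.44 %

70.44 %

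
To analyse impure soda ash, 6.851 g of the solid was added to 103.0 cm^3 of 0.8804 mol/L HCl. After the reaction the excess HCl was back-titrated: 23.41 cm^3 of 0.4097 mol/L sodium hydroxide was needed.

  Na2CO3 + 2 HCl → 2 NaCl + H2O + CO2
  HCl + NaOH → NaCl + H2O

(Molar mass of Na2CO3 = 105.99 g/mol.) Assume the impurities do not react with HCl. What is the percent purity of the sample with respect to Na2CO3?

n(HCl) added = 0.1030 × 0.8804 = 0.09068 mol
n(NaOH) used in back-titration = 0.02341 × 0.4097 = 9.591 × 10^-3 mol
n(HCl) left over = 9.591 × 10^-3 mol (1:1 ratio)
n(HCl) consumed by analyte = 0.09068 − 9.591 × 10^-3 = 0.08109 mol
From the 1:2 ratio, n(Na2CO3) = 1/2 × 0.08109 = 0.04055 mol
mass of Na2CO3 = 0.04055 × 105.99 = 4.297 g
% Na2CO3 = 4.297 / 6.851 × 100 = 62.73 %

62.73 %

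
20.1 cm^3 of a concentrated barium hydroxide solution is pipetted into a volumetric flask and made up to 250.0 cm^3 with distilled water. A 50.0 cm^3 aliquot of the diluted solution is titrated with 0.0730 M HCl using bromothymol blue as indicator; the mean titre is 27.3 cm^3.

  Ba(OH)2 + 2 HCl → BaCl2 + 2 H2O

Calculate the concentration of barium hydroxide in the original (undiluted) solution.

n(HCl) = 0.0273 × 0.0730 = 1.99 × 10^-3 mol
From the 1:2 ratio, n(Ba(OH)2) in the aliquot = 1/2 × 1.99 × 10^-3 = 9.96 × 10^-4 mol
[Ba(OH)2]_dilute = 9.96 × 10^-4 / 0.0500 = 0.0199 mol/L
Dilution factor = 250.0 / 20.1 = 12.44
[Ba(OH)2]_stock = 0.0199 × 12.44 = 0.248 mol/L

0.248 M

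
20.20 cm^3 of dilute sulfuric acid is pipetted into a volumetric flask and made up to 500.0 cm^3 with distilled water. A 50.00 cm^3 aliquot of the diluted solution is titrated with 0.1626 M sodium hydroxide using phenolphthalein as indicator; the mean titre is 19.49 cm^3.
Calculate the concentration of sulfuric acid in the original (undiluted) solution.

0.7844 M

H2SO4 + 2 NaOH → Na2SO4 + 2 H2O
n(NaOH) = 0.01949 × 0.1626 = 3.169 × 10^-3 mol
From the 1:2 ratio, n(H2SO4) in the aliquot = 1/2 × 3.169 × 10^-3 = 1.585 × 10^-3 mol
[H2SO4]_dilute = 1.585 × 10^-3 / 0.05000 = 0.03169 mol/L
Dilution factor = 500.0 / 20.20 = 24.75
[H2SO4]_stock = 0.03169 × 24.75 = 0.7844 mol/L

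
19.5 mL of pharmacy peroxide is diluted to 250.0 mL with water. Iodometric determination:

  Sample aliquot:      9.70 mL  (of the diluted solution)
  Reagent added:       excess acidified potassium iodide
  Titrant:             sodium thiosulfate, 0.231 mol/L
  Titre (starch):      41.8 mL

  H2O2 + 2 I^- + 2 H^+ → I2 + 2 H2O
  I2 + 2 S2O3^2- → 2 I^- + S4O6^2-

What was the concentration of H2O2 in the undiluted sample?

6.38 mol/L

n(S2O3^2-) = 0.0418 × 0.231 = 9.66 × 10^-3 mol
n(I2) = n(S2O3^2-)/2 = 4.83 × 10^-3 mol
n(H2O2) in the aliquot = 4.83 × 10^-3 mol (1:1 ratio)
[H2O2]_dilute = 4.83 × 10^-3 / 0.00970 = 0.498 mol/L
[H2O2]_original = 0.498 × 250.0/19.5 = 6.38 mol/L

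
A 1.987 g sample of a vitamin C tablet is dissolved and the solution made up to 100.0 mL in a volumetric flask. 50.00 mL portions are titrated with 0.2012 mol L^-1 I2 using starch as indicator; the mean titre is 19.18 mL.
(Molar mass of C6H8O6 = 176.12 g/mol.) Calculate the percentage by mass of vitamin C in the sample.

C6H8O6 + I2 → C6H6O6 + 2 HI
n(I2) per titration = 0.01918 × 0.2012 = 3.859 × 10^-3 mol
n(C6H8O6) in each aliquot = 3.859 × 10^-3 mol (1:1 ratio)
n(C6H8O6) in the whole flask = 3.859 × 10^-3 × 100.0/50.00 = 7.718 × 10^-3 mol
mass of C6H8O6 = 7.718 × 10^-3 × 176.12 = 1.359 g
% C6H8O6 = 1.359 / 1.987 × 100 = 68.41 %

68.41 %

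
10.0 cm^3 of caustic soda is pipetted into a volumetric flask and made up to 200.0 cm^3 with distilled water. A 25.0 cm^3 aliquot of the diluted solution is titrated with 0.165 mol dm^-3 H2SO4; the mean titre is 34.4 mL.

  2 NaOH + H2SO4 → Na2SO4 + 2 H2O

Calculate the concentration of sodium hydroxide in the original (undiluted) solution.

n(H2SO4) = 0.0344 × 0.165 = 5.68 × 10^-3 mol
From the 2:1 ratio, n(NaOH) in the aliquot = 2/1 × 5.68 × 10^-3 = 0.0114 mol
[NaOH]_dilute = 0.0114 / 0.0250 = 0.454 mol/L
Dilution factor = 200.0 / 10.0 = 20.00
[NaOH]_stock = 0.454 × 20.00 = 9.08 mol/L

9.08 mol/L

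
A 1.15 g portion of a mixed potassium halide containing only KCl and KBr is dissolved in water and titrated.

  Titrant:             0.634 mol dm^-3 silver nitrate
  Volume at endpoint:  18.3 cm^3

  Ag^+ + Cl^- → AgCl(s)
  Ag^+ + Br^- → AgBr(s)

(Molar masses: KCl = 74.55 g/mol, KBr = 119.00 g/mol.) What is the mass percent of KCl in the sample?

n(AgNO3) = 0.0183 × 0.634 = 0.0116 mol
Let x = n(KCl), y = n(KBr).
Titrant: 1x + 1y = 0.0116;  mass: 74.55x + 119.00y = 1.15
Solving, x = 5.19 × 10^-3 mol, y = 6.41 × 10^-3 mol
mass of KCl = 5.19 × 10^-3 × 74.55 = 0.387 g
% KCl = 0.387 / 1.15 × 100 = 33.6 %

33.6 %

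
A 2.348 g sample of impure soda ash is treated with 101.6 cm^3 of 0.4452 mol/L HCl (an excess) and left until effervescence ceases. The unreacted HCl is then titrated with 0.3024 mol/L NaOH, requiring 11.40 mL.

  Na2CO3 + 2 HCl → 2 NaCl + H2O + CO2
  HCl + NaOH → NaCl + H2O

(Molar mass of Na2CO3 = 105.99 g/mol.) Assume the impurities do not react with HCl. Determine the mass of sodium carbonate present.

2.214 g

n(HCl) added = 0.1016 × 0.4452 = 0.04523 mol
n(NaOH) used in back-titration = 0.01140 × 0.3024 = 3.447 × 10^-3 mol
n(HCl) left over = 3.447 × 10^-3 mol (1:1 ratio)
n(HCl) consumed by analyte = 0.04523 − 3.447 × 10^-3 = 0.04178 mol
From the 1:2 ratio, n(Na2CO3) = 1/2 × 0.04178 = 0.02089 mol
mass of Na2CO3 = 0.02089 × 105.99 = 2.214 g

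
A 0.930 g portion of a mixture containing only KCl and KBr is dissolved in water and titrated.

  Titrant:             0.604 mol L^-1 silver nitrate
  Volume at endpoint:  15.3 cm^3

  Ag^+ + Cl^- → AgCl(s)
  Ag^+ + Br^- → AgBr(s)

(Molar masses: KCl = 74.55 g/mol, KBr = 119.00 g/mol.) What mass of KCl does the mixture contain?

n(AgNO3) = 0.0153 × 0.604 = 9.24 × 10^-3 mol
Let x = n(KCl), y = n(KBr).
Titrant: 1x + 1y = 9.24 × 10^-3;  mass: 74.55x + 119.00y = 0.930
Solving, x = 3.82 × 10^-3 mol, y = 5.42 × 10^-3 mol
mass of KCl = 3.82 × 10^-3 × 74.55 = 0.285 g

0.285 g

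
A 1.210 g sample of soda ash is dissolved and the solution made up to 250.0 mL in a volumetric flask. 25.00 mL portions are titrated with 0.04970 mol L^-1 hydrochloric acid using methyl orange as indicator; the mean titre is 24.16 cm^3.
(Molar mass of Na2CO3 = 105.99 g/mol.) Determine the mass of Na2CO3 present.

Na2CO3 + 2 HCl → 2 NaCl + H2O + CO2
n(HCl) per titration = 0.02416 × 0.04970 = 1.201 × 10^-3 mol
From the 1:2 ratio, n(Na2CO3) in each aliquot = 1/2 × 1.201 × 10^-3 = 6.004 × 10^-4 mol
n(Na2CO3) in the whole flask = 6.004 × 10^-4 × 250.0/25.00 = 6.004 × 10^-3 mol
mass of Na2CO3 = 6.004 × 10^-3 × 105.99 = 0.6363 g

0.6363 g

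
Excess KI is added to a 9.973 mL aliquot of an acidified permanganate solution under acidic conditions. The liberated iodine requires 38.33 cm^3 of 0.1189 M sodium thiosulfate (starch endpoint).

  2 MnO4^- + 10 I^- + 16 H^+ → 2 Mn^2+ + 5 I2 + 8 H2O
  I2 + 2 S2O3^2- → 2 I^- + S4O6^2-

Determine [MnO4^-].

0.09140 M

n(S2O3^2-) = 0.03833 × 0.1189 = 4.557 × 10^-3 mol
n(I2) = n(S2O3^2-)/2 = 2.279 × 10^-3 mol
From the 2:5 ratio, n(MnO4^-) in the aliquot = 2/5 × 2.279 × 10^-3 = 9.115 × 10^-4 mol
[MnO4^-] = 9.115 × 10^-4 / 0.009973 = 0.09140 mol/L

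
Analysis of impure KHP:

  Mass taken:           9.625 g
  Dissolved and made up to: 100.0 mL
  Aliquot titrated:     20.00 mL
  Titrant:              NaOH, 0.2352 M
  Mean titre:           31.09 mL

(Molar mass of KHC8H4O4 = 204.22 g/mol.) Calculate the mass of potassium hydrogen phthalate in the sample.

KHC8H4O4 + NaOH → KNaC8H4O4 + H2O
n(NaOH) per titration = 0.03109 × 0.2352 = 7.312 × 10^-3 mol
n(KHC8H4O4) in each aliquot = 7.312 × 10^-3 mol (1:1 ratio)
n(KHC8H4O4) in the whole flask = 7.312 × 10^-3 × 100.0/20.00 = 0.03656 mol
mass of KHC8H4O4 = 0.03656 × 204.22 = 7.467 g

7.467 g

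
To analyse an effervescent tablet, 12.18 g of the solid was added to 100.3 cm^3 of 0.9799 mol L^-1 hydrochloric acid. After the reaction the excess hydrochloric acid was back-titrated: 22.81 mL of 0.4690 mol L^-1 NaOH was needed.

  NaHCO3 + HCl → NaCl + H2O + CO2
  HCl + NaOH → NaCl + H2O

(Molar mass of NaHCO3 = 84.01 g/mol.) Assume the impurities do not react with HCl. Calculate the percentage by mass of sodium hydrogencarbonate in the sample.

n(HCl) added = 0.1003 × 0.9799 = 0.09828 mol
n(NaOH) used in back-titration = 0.02281 × 0.4690 = 0.01070 mol
n(HCl) left over = 0.01070 mol (1:1 ratio)
n(HCl) consumed by analyte = 0.09828 − 0.01070 = 0.08759 mol
n(NaHCO3) = 0.08759 mol (1:1 ratio)
mass of NaHCO3 = 0.08759 × 84.01 = 7.358 g
% NaHCO3 = 7.358 / 12.18 × 100 = 60.41 %

60.41 %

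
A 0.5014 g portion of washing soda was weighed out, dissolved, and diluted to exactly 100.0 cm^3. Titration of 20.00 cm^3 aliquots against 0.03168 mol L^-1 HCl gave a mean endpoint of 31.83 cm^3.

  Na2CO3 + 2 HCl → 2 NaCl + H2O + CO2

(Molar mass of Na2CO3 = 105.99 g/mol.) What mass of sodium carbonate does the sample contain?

0.2672 g

n(HCl) per titration = 0.03183 × 0.03168 = 1.008 × 10^-3 mol
From the 1:2 ratio, n(Na2CO3) in each aliquot = 1/2 × 1.008 × 10^-3 = 5.042 × 10^-4 mol
n(Na2CO3) in the whole flask = 5.042 × 10^-4 × 100.0/20.00 = 2.521 × 10^-3 mol
mass of Na2CO3 = 2.521 × 10^-3 × 105.99 = 0.2672 g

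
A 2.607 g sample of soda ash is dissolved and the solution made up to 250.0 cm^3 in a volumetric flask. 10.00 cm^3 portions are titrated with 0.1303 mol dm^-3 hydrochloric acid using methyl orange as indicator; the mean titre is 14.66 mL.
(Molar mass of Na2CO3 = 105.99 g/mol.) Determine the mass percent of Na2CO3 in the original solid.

97.08 %

Na2CO3 + 2 HCl → 2 NaCl + H2O + CO2
n(HCl) per titration = 0.01466 × 0.1303 = 1.910 × 10^-3 mol
From the 1:2 ratio, n(Na2CO3) in each aliquot = 1/2 × 1.910 × 10^-3 = 9.551 × 10^-4 mol
n(Na2CO3) in the whole flask = 9.551 × 10^-4 × 250.0/10.00 = 0.02388 mol
mass of Na2CO3 = 0.02388 × 105.99 = 2.531 g
% Na2CO3 = 2.531 / 2.607 × 100 = 97.08 %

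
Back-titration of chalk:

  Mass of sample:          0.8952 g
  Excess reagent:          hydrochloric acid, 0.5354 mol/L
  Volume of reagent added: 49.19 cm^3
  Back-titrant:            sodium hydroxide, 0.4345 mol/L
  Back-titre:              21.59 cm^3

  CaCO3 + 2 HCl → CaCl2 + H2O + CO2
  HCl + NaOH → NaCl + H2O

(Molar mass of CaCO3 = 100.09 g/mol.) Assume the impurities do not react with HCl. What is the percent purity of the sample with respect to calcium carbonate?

n(HCl) added = 0.04919 × 0.5354 = 0.02634 mol
n(NaOH) used in back-titration = 0.02159 × 0.4345 = 9.381 × 10^-3 mol
n(HCl) left over = 9.381 × 10^-3 mol (1:1 ratio)
n(HCl) consumed by analyte = 0.02634 − 9.381 × 10^-3 = 0.01696 mol
From the 1:2 ratio, n(CaCO3) = 1/2 × 0.01696 = 8.478 × 10^-3 mol
mass of CaCO3 = 8.478 × 10^-3 × 100.09 = 0.8485 g
% CaCO3 = 0.8485 / 0.8952 × 100 = 94.79 %

94.79 %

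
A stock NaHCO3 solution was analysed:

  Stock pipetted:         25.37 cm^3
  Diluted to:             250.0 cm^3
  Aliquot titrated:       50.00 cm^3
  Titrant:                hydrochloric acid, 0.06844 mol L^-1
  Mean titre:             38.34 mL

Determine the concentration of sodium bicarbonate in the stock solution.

0.5171 mol/L

NaHCO3 + HCl → NaCl + H2O + CO2
n(HCl) = 0.03834 × 0.06844 = 2.624 × 10^-3 mol
n(NaHCO3) in the aliquot = 2.624 × 10^-3 mol (1:1 ratio)
[NaHCO3]_dilute = 2.624 × 10^-3 / 0.05000 = 0.05248 mol/L
Dilution factor = 250.0 / 25.37 = 9.854
[NaHCO3]_stock = 0.05248 × 9.854 = 0.5171 mol/L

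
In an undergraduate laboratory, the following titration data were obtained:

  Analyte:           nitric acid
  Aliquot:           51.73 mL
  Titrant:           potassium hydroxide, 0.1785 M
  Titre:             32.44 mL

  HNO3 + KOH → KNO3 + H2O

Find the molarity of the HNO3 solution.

0.1119 M

n(KOH) = 0.03244 L × 0.1785 mol/L = 5.791 × 10^-3 mol
n(HNO3) = 5.791 × 10^-3 mol (1:1 mole ratio)
[HNO3] = 5.791 × 10^-3 mol / 0.05173 L = 0.1119 mol/L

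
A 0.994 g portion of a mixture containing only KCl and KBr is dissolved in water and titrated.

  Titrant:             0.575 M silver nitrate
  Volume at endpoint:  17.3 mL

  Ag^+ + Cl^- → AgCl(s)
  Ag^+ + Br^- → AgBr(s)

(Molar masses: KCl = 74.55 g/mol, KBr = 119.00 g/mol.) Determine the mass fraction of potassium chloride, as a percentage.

32.0 %

n(AgNO3) = 0.0173 × 0.575 = 9.95 × 10^-3 mol
Let x = n(KCl), y = n(KBr).
Titrant: 1x + 1y = 9.95 × 10^-3;  mass: 74.55x + 119.00y = 0.994
Solving, x = 4.27 × 10^-3 mol, y = 5.68 × 10^-3 mol
mass of KCl = 4.27 × 10^-3 × 74.55 = 0.318 g
% KCl = 0.318 / 0.994 × 100 = 32.0 %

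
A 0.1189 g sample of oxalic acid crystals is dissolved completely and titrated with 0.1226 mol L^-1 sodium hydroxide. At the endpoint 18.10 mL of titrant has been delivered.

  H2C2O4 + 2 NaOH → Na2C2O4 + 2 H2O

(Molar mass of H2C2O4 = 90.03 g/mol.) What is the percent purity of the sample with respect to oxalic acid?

n(NaOH) = 0.01810 L × 0.1226 mol/L = 2.219 × 10^-3 mol
From the 1:2 ratio, n(H2C2O4) = 1/2 × 2.219 × 10^-3 = 1.110 × 10^-3 mol
mass of H2C2O4 = 1.110 × 10^-3 × 90.03 g/mol = 0.09989 g
% H2C2O4 = 0.09989 / 0.1189 × 100 = 84.01 %

84.01 %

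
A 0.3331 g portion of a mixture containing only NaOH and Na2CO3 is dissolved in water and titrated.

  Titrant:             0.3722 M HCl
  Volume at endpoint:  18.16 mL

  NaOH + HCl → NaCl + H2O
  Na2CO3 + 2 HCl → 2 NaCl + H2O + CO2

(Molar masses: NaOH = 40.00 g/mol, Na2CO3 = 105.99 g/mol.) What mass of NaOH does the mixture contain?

0.07726 g

n(HCl) = 0.01816 × 0.3722 = 6.759 × 10^-3 mol
Let x = n(NaOH), y = n(Na2CO3).
Titrant: 1x + 2y = 6.759 × 10^-3;  mass: 40.00x + 105.99y = 0.3331
Solving, x = 1.932 × 10^-3 mol, y = 2.414 × 10^-3 mol
mass of NaOH = 1.932 × 10^-3 × 40.00 = 0.07726 g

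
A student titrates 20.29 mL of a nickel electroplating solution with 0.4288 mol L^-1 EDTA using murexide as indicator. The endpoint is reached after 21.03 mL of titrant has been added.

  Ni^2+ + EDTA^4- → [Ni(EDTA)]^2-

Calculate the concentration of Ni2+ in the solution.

n(EDTA) = 0.02103 L × 0.4288 mol/L = 9.018 × 10^-3 mol
n(Ni2+) = 9.018 × 10^-3 mol (1:1 mole ratio)
[Ni2+] = 9.018 × 10^-3 mol / 0.02029 L = 0.4444 mol/L

0.4444 mol/L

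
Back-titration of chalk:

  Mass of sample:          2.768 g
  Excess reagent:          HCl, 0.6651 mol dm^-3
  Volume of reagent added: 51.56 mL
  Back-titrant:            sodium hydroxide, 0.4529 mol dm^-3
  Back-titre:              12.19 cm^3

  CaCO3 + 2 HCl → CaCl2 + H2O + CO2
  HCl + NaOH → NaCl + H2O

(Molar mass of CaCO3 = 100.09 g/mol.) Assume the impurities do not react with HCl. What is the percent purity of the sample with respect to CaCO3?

n(HCl) added = 0.05156 × 0.6651 = 0.03429 mol
n(NaOH) used in back-titration = 0.01219 × 0.4529 = 5.521 × 10^-3 mol
n(HCl) left over = 5.521 × 10^-3 mol (1:1 ratio)
n(HCl) consumed by analyte = 0.03429 − 5.521 × 10^-3 = 0.02877 mol
From the 1:2 ratio, n(CaCO3) = 1/2 × 0.02877 = 0.01439 mol
mass of CaCO3 = 0.01439 × 100.09 = 1.440 g
% CaCO3 = 1.440 / 2.768 × 100 = 52.02 %

52.02 %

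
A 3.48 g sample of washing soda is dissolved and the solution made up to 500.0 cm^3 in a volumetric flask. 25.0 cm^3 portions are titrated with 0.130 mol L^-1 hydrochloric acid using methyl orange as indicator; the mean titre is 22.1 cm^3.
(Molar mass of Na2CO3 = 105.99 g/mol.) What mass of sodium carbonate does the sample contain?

3.05 g

Na2CO3 + 2 HCl → 2 NaCl + H2O + CO2
n(HCl) per titration = 0.0221 × 0.130 = 2.87 × 10^-3 mol
From the 1:2 ratio, n(Na2CO3) in each aliquot = 1/2 × 2.87 × 10^-3 = 1.44 × 10^-3 mol
n(Na2CO3) in the whole flask = 1.44 × 10^-3 × 500.0/25.0 = 0.0287 mol
mass of Na2CO3 = 0.0287 × 105.99 = 3.05 g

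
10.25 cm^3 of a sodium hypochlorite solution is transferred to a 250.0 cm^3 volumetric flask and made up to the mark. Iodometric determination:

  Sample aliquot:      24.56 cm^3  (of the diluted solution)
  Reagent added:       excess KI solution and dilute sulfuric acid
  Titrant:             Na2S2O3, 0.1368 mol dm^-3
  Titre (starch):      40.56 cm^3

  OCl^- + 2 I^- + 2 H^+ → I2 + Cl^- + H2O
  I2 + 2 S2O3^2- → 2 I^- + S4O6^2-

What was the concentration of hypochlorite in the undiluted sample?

n(S2O3^2-) = 0.04056 × 0.1368 = 5.549 × 10^-3 mol
n(I2) = n(S2O3^2-)/2 = 2.774 × 10^-3 mol
n(OCl^-) in the aliquot = 2.774 × 10^-3 mol (1:1 ratio)
[OCl^-]_dilute = 2.774 × 10^-3 / 0.02456 = 0.1130 mol/L
[OCl^-]_original = 0.1130 × 250.0/10.25 = 2.755 mol/L

2.755 mol/L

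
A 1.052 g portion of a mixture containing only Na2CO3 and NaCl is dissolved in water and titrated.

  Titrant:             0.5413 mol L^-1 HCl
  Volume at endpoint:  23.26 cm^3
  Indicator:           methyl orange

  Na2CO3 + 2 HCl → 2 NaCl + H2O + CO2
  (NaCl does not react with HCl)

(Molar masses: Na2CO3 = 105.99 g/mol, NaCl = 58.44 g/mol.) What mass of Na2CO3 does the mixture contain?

0.6672 g

n(HCl) = 0.02326 × 0.5413 = 0.01259 mol
Let x = n(Na2CO3), y = n(NaCl).
Titrant: 2x = 0.01259;  mass: 105.99x + 58.44y = 1.052
Solving, x = 6.295 × 10^-3 mol, y = 6.584 × 10^-3 mol
mass of Na2CO3 = 6.295 × 10^-3 × 105.99 = 0.6672 g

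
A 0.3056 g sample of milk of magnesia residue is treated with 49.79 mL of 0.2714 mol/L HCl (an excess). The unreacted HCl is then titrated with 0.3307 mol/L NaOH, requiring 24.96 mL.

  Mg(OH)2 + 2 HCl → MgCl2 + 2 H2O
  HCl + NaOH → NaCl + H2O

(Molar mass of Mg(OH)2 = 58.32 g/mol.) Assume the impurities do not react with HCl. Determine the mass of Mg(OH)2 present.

0.1533 g

n(HCl) added = 0.04979 × 0.2714 = 0.01351 mol
n(NaOH) used in back-titration = 0.02496 × 0.3307 = 8.254 × 10^-3 mol
n(HCl) left over = 8.254 × 10^-3 mol (1:1 ratio)
n(HCl) consumed by analyte = 0.01351 − 8.254 × 10^-3 = 5.259 × 10^-3 mol
From the 1:2 ratio, n(Mg(OH)2) = 1/2 × 5.259 × 10^-3 = 2.629 × 10^-3 mol
mass of Mg(OH)2 = 2.629 × 10^-3 × 58.32 = 0.1533 g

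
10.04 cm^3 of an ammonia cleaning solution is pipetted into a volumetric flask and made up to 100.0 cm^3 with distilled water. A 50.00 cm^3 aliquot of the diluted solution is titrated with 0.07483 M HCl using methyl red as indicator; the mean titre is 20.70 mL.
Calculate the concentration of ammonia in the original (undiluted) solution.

NH3 + HCl → NH4Cl
n(HCl) = 0.02070 × 0.07483 = 1.549 × 10^-3 mol
n(NH3) in the aliquot = 1.549 × 10^-3 mol (1:1 ratio)
[NH3]_dilute = 1.549 × 10^-3 / 0.05000 = 0.03098 mol/L
Dilution factor = 100.0 / 10.04 = 9.960
[NH3]_stock = 0.03098 × 9.960 = 0.3086 mol/L

0.3086 M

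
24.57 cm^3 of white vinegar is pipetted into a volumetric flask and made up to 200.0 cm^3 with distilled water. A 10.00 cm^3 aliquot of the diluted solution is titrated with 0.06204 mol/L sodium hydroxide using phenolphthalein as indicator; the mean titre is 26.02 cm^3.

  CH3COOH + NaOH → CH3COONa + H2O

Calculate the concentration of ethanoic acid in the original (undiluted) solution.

n(NaOH) = 0.02602 × 0.06204 = 1.614 × 10^-3 mol
n(CH3COOH) in the aliquot = 1.614 × 10^-3 mol (1:1 ratio)
[CH3COOH]_dilute = 1.614 × 10^-3 / 0.01000 = 0.1614 mol/L
Dilution factor = 200.0 / 24.57 = 8.140
[CH3COOH]_stock = 0.1614 × 8.140 = 1.314 mol/L

1.314 mol/L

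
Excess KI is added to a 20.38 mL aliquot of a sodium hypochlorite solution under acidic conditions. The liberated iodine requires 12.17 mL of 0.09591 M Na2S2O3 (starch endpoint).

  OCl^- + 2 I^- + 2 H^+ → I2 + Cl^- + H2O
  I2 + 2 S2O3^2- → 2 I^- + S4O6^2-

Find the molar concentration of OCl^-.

0.02864 M

n(S2O3^2-) = 0.01217 × 0.09591 = 1.167 × 10^-3 mol
n(I2) = n(S2O3^2-)/2 = 5.836 × 10^-4 mol
n(OCl^-) in the aliquot = 5.836 × 10^-4 mol (1:1 ratio)
[OCl^-] = 5.836 × 10^-4 / 0.02038 = 0.02864 mol/L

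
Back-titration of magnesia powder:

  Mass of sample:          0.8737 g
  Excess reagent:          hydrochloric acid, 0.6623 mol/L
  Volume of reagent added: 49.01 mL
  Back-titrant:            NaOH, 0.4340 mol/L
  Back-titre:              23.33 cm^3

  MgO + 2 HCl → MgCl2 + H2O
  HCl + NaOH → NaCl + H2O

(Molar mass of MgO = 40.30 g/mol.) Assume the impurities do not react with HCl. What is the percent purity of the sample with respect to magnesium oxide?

n(HCl) added = 0.04901 × 0.6623 = 0.03246 mol
n(NaOH) used in back-titration = 0.02333 × 0.4340 = 0.01013 mol
n(HCl) left over = 0.01013 mol (1:1 ratio)
n(HCl) consumed by analyte = 0.03246 − 0.01013 = 0.02233 mol
From the 1:2 ratio, n(MgO) = 1/2 × 0.02233 = 0.01117 mol
mass of MgO = 0.01117 × 40.30 = 0.4500 g
% MgO = 0.4500 / 0.8737 × 100 = 51.51 %

51.51 %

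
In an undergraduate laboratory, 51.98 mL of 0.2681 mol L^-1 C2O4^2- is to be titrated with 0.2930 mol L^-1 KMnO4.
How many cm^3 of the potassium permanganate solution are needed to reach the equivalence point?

2 MnO4^- + 5 C2O4^2- + 16 H^+ → 2 Mn^2+ + 10 CO2 + 8 H2O
n(C2O4^2-) = 0.05198 L × 0.2681 mol/L = 0.01394 mol
From the 2:5 stoichiometry, n(KMnO4) = 2/5 × 0.01394 = 5.574 × 10^-3 mol
V(KMnO4) = 5.574 × 10^-3 mol / 0.2930 mol/L = 0.01903 L = 19.03 mL

19.03 mL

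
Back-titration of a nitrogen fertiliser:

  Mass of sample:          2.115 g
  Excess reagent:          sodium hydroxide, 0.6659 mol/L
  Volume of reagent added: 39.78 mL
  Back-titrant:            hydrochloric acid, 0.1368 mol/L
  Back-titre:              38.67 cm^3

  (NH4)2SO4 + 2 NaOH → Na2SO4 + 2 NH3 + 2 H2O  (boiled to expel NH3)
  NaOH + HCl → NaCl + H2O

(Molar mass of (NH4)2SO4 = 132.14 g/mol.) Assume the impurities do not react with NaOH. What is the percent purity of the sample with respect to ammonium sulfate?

n(NaOH) added = 0.03978 × 0.6659 = 0.02649 mol
n(HCl) used in back-titration = 0.03867 × 0.1368 = 5.290 × 10^-3 mol
n(NaOH) left over = 5.290 × 10^-3 mol (1:1 ratio)
n(NaOH) consumed by analyte = 0.02649 − 5.290 × 10^-3 = 0.02120 mol
From the 1:2 ratio, n((NH4)2SO4) = 1/2 × 0.02120 = 0.01060 mol
mass of (NH4)2SO4 = 0.01060 × 132.14 = 1.401 g
% (NH4)2SO4 = 1.401 / 2.115 × 100 = 66.22 %

66.22 %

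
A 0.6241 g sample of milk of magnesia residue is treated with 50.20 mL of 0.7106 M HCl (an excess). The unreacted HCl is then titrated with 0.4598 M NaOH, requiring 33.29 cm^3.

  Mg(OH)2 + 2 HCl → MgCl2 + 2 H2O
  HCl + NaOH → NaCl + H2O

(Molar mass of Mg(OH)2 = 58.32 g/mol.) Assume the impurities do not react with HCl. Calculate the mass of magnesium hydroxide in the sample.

0.5939 g

n(HCl) added = 0.05020 × 0.7106 = 0.03567 mol
n(NaOH) used in back-titration = 0.03329 × 0.4598 = 0.01531 mol
n(HCl) left over = 0.01531 mol (1:1 ratio)
n(HCl) consumed by analyte = 0.03567 − 0.01531 = 0.02037 mol
From the 1:2 ratio, n(Mg(OH)2) = 1/2 × 0.02037 = 0.01018 mol
mass of Mg(OH)2 = 0.01018 × 58.32 = 0.5939 g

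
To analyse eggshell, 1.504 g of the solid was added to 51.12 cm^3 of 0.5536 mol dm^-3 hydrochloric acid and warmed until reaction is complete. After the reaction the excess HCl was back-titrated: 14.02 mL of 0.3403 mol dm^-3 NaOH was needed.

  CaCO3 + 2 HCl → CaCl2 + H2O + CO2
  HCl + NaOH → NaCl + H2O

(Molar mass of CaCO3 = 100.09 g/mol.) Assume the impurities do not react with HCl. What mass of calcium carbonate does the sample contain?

n(HCl) added = 0.05112 × 0.5536 = 0.02830 mol
n(NaOH) used in back-titration = 0.01402 × 0.3403 = 4.771 × 10^-3 mol
n(HCl) left over = 4.771 × 10^-3 mol (1:1 ratio)
n(HCl) consumed by analyte = 0.02830 − 4.771 × 10^-3 = 0.02353 mol
From the 1:2 ratio, n(CaCO3) = 1/2 × 0.02353 = 0.01176 mol
mass of CaCO3 = 0.01176 × 100.09 = 1.178 g

1.178 g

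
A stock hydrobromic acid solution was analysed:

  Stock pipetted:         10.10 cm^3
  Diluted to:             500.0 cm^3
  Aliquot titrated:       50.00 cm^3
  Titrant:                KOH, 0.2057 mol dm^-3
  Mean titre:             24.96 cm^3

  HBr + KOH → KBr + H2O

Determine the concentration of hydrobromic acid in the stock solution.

n(KOH) = 0.02496 × 0.2057 = 5.134 × 10^-3 mol
n(HBr) in the aliquot = 5.134 × 10^-3 mol (1:1 ratio)
[HBr]_dilute = 5.134 × 10^-3 / 0.05000 = 0.1027 mol/L
Dilution factor = 500.0 / 10.10 = 49.50
[HBr]_stock = 0.1027 × 49.50 = 5.083 mol/L

5.083 mol/L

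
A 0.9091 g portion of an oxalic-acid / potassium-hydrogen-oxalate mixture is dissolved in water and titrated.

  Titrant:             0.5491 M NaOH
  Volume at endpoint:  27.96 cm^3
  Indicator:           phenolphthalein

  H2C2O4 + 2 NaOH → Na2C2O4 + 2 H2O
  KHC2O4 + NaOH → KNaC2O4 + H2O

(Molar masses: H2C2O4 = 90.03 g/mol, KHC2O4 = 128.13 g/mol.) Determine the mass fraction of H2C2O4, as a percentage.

63.03 %

n(NaOH) = 0.02796 × 0.5491 = 0.01535 mol
Let x = n(H2C2O4), y = n(KHC2O4).
Titrant: 2x + 1y = 0.01535;  mass: 90.03x + 128.13y = 0.9091
Solving, x = 6.365 × 10^-3 mol, y = 2.623 × 10^-3 mol
mass of H2C2O4 = 6.365 × 10^-3 × 90.03 = 0.5730 g
% H2C2O4 = 0.5730 / 0.9091 × 100 = 63.03 %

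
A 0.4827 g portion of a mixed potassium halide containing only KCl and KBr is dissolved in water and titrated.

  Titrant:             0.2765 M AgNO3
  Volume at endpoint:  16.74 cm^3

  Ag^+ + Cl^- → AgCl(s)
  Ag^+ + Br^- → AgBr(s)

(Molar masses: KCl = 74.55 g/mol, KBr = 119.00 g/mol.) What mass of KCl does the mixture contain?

0.1142 g

n(AgNO3) = 0.01674 × 0.2765 = 4.629 × 10^-3 mol
Let x = n(KCl), y = n(KBr).
Titrant: 1x + 1y = 4.629 × 10^-3;  mass: 74.55x + 119.00y = 0.4827
Solving, x = 1.532 × 10^-3 mol, y = 3.096 × 10^-3 mol
mass of KCl = 1.532 × 10^-3 × 74.55 = 0.1142 g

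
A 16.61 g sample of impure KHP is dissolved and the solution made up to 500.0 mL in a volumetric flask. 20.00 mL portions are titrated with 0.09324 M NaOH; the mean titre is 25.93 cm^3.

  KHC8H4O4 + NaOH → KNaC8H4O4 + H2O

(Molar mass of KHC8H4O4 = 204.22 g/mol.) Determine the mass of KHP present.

12.34 g

n(NaOH) per titration = 0.02593 × 0.09324 = 2.418 × 10^-3 mol
n(KHC8H4O4) in each aliquot = 2.418 × 10^-3 mol (1:1 ratio)
n(KHC8H4O4) in the whole flask = 2.418 × 10^-3 × 500.0/20.00 = 0.06044 mol
mass of KHC8H4O4 = 0.06044 × 204.22 = 12.34 g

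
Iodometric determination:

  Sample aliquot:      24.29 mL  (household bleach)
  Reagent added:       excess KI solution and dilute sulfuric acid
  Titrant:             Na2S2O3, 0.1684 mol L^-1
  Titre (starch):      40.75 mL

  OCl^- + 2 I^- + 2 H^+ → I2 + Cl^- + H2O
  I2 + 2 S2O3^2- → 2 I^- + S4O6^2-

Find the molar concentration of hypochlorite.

0.1413 mol/L

n(S2O3^2-) = 0.04075 × 0.1684 = 6.862 × 10^-3 mol
n(I2) = n(S2O3^2-)/2 = 3.431 × 10^-3 mol
n(OCl^-) in the aliquot = 3.431 × 10^-3 mol (1:1 ratio)
[OCl^-] = 3.431 × 10^-3 / 0.02429 = 0.1413 mol/L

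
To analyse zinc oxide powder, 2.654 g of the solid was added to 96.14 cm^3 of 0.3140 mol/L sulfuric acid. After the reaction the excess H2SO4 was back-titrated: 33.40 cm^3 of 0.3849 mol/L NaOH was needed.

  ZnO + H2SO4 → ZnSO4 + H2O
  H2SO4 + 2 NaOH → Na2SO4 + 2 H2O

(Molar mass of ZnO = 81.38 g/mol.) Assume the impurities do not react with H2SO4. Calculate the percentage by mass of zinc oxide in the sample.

72.86 %

n(H2SO4) added = 0.09614 × 0.3140 = 0.03019 mol
n(NaOH) used in back-titration = 0.03340 × 0.3849 = 0.01286 mol
From the 1:2 ratio, n(H2SO4) left over = 1/2 × 0.01286 = 6.428 × 10^-3 mol
n(H2SO4) consumed by analyte = 0.03019 − 6.428 × 10^-3 = 0.02376 mol
n(ZnO) = 0.02376 mol (1:1 ratio)
mass of ZnO = 0.02376 × 81.38 = 1.934 g
% ZnO = 1.934 / 2.654 × 100 = 72.86 %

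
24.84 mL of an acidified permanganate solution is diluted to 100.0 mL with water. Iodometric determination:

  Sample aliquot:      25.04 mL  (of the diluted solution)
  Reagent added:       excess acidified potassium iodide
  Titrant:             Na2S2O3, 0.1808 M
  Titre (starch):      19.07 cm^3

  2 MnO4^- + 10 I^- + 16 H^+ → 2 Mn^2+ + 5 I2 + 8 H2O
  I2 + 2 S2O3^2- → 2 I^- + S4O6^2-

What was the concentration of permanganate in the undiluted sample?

0.1109 M

n(S2O3^2-) = 0.01907 × 0.1808 = 3.448 × 10^-3 mol
n(I2) = n(S2O3^2-)/2 = 1.724 × 10^-3 mol
From the 2:5 ratio, n(MnO4^-) in the aliquot = 2/5 × 1.724 × 10^-3 = 6.896 × 10^-4 mol
[MnO4^-]_dilute = 6.896 × 10^-4 / 0.02504 = 0.02754 mol/L
[MnO4^-]_original = 0.02754 × 100.0/24.84 = 0.1109 mol/L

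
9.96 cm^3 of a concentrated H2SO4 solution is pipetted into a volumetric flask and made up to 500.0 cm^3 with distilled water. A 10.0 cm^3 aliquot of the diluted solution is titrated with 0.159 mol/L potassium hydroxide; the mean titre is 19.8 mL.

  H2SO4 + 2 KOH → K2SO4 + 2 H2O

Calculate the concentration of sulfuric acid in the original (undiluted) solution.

n(KOH) = 0.0198 × 0.159 = 3.15 × 10^-3 mol
From the 1:2 ratio, n(H2SO4) in the aliquot = 1/2 × 3.15 × 10^-3 = 1.57 × 10^-3 mol
[H2SO4]_dilute = 1.57 × 10^-3 / 0.0100 = 0.157 mol/L
Dilution factor = 500.0 / 9.96 = 50.20
[H2SO4]_stock = 0.157 × 50.20 = 7.90 mol/L

7.90 mol/L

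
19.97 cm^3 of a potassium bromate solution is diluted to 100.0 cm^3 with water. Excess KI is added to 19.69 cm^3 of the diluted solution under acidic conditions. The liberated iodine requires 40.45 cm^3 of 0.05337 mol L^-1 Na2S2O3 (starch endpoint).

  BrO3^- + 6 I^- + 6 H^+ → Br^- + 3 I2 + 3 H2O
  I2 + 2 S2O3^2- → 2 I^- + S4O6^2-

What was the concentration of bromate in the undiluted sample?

n(S2O3^2-) = 0.04045 × 0.05337 = 2.159 × 10^-3 mol
n(I2) = n(S2O3^2-)/2 = 1.079 × 10^-3 mol
From the 1:3 ratio, n(BrO3^-) in the aliquot = 1/3 × 1.079 × 10^-3 = 3.598 × 10^-4 mol
[BrO3^-]_dilute = 3.598 × 10^-4 / 0.01969 = 0.01827 mol/L
[BrO3^-]_original = 0.01827 × 100.0/19.97 = 0.09150 mol/L

0.09150 mol/L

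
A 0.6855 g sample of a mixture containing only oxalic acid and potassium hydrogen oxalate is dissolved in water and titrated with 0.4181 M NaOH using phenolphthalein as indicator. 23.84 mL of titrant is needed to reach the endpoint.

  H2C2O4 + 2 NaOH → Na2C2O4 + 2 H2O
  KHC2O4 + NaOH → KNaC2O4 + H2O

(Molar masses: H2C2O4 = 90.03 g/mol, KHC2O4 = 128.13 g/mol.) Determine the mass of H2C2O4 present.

0.3204 g

n(NaOH) = 0.02384 × 0.4181 = 9.968 × 10^-3 mol
Let x = n(H2C2O4), y = n(KHC2O4).
Titrant: 2x + 1y = 9.968 × 10^-3;  mass: 90.03x + 128.13y = 0.6855
Solving, x = 3.559 × 10^-3 mol, y = 2.849 × 10^-3 mol
mass of H2C2O4 = 3.559 × 10^-3 × 90.03 = 0.3204 g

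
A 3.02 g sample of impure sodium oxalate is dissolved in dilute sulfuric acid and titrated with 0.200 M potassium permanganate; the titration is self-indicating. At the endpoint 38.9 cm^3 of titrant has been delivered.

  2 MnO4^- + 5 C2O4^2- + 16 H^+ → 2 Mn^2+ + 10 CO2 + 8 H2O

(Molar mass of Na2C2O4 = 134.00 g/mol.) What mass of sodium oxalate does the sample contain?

n(KMnO4) = 0.0389 L × 0.200 mol/L = 7.78 × 10^-3 mol
From the 5:2 ratio, n(Na2C2O4) = 5/2 × 7.78 × 10^-3 = 0.0195 mol
mass of Na2C2O4 = 0.0195 × 134.00 g/mol = 2.61 g

2.61 g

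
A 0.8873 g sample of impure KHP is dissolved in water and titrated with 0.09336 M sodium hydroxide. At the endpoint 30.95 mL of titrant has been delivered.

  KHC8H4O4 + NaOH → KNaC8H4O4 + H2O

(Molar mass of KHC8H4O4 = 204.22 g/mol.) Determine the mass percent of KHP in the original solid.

n(NaOH) = 0.03095 L × 0.09336 mol/L = 2.889 × 10^-3 mol
n(KHC8H4O4) = 2.889 × 10^-3 mol (1:1 ratio)
mass of KHC8H4O4 = 2.889 × 10^-3 × 204.22 g/mol = 0.5901 g
% KHC8H4O4 = 0.5901 / 0.8873 × 100 = 66.50 %

66.50 %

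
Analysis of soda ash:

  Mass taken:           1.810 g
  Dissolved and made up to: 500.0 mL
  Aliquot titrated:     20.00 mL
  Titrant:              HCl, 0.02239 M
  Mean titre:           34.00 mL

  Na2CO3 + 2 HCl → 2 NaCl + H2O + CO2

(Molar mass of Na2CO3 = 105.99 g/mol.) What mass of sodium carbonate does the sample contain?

n(HCl) per titration = 0.03400 × 0.02239 = 7.613 × 10^-4 mol
From the 1:2 ratio, n(Na2CO3) in each aliquot = 1/2 × 7.613 × 10^-4 = 3.806 × 10^-4 mol
n(Na2CO3) in the whole flask = 3.806 × 10^-4 × 500.0/20.00 = 9.516 × 10^-3 mol
mass of Na2CO3 = 9.516 × 10^-3 × 105.99 = 1.009 g

1.009 g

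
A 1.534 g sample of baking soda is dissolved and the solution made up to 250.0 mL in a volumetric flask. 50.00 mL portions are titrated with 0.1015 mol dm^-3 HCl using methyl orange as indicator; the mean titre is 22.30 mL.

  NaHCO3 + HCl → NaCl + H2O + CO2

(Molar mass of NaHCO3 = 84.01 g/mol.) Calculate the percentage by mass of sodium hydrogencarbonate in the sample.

n(HCl) per titration = 0.02230 × 0.1015 = 2.263 × 10^-3 mol
n(NaHCO3) in each aliquot = 2.263 × 10^-3 mol (1:1 ratio)
n(NaHCO3) in the whole flask = 2.263 × 10^-3 × 250.0/50.00 = 0.01132 mol
mass of NaHCO3 = 0.01132 × 84.01 = 0.9508 g
% NaHCO3 = 0.9508 / 1.534 × 100 = 61.98 %

61.98 %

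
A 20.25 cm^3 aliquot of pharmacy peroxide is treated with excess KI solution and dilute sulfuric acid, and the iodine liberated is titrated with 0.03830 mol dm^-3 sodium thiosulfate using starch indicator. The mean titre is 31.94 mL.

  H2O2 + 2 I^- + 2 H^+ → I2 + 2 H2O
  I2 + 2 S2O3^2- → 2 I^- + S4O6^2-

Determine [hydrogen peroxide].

0.03020 mol/L

n(S2O3^2-) = 0.03194 × 0.03830 = 1.223 × 10^-3 mol
n(I2) = n(S2O3^2-)/2 = 6.117 × 10^-4 mol
n(H2O2) in the aliquot = 6.117 × 10^-4 mol (1:1 ratio)
[H2O2] = 6.117 × 10^-4 / 0.02025 = 0.03020 mol/L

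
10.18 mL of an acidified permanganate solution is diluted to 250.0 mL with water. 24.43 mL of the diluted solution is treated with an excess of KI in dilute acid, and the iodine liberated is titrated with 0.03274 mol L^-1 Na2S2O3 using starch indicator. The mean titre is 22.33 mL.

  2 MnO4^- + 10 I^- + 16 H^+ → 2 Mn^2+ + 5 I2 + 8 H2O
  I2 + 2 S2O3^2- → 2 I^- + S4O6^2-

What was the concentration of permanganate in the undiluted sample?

0.1470 mol/L

n(S2O3^2-) = 0.02233 × 0.03274 = 7.311 × 10^-4 mol
n(I2) = n(S2O3^2-)/2 = 3.655 × 10^-4 mol
From the 2:5 ratio, n(MnO4^-) in the aliquot = 2/5 × 3.655 × 10^-4 = 1.462 × 10^-4 mol
[MnO4^-]_dilute = 1.462 × 10^-4 / 0.02443 = 0.005985 mol/L
[MnO4^-]_original = 0.005985 × 250.0/10.18 = 0.1470 mol/L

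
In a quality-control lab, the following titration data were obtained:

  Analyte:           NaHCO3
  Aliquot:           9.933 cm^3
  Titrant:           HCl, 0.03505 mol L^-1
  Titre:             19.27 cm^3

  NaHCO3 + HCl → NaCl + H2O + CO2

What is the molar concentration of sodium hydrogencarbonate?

0.06800 mol/L

n(HCl) = 0.01927 L × 0.03505 mol/L = 6.754 × 10^-4 mol
n(NaHCO3) = 6.754 × 10^-4 mol (1:1 mole ratio)
[NaHCO3] = 6.754 × 10^-4 mol / 0.009933 L = 0.06800 mol/L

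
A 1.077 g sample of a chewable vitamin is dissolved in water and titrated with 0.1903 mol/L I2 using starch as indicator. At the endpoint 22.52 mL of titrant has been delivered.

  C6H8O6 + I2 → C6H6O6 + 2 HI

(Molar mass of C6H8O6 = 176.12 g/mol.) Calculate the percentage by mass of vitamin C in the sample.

70.08 %

n(I2) = 0.02252 L × 0.1903 mol/L = 4.286 × 10^-3 mol
n(C6H8O6) = 4.286 × 10^-3 mol (1:1 ratio)
mass of C6H8O6 = 4.286 × 10^-3 × 176.12 g/mol = 0.7548 g
% C6H8O6 = 0.7548 / 1.077 × 100 = 70.08 %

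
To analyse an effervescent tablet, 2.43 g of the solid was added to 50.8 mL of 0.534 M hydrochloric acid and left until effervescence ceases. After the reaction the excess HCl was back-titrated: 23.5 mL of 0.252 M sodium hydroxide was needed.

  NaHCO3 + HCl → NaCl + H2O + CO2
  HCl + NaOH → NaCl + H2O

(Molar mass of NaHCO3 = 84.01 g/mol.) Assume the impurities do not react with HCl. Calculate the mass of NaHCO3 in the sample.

n(HCl) added = 0.0508 × 0.534 = 0.0271 mol
n(NaOH) used in back-titration = 0.0235 × 0.252 = 5.92 × 10^-3 mol
n(HCl) left over = 5.92 × 10^-3 mol (1:1 ratio)
n(HCl) consumed by analyte = 0.0271 − 5.92 × 10^-3 = 0.0212 mol
n(NaHCO3) = 0.0212 mol (1:1 ratio)
mass of NaHCO3 = 0.0212 × 84.01 = 1.78 g

1.78 g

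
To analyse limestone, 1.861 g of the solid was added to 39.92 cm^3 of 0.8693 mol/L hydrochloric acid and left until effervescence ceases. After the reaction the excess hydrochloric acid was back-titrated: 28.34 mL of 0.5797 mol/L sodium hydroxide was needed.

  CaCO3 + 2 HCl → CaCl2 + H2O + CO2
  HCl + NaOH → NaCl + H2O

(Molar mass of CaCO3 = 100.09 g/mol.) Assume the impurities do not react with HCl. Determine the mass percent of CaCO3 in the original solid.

49.14 %

n(HCl) added = 0.03992 × 0.8693 = 0.03470 mol
n(NaOH) used in back-titration = 0.02834 × 0.5797 = 0.01643 mol
n(HCl) left over = 0.01643 mol (1:1 ratio)
n(HCl) consumed by analyte = 0.03470 − 0.01643 = 0.01827 mol
From the 1:2 ratio, n(CaCO3) = 1/2 × 0.01827 = 9.137 × 10^-3 mol
mass of CaCO3 = 9.137 × 10^-3 × 100.09 = 0.9145 g
% CaCO3 = 0.9145 / 1.861 × 100 = 49.14 %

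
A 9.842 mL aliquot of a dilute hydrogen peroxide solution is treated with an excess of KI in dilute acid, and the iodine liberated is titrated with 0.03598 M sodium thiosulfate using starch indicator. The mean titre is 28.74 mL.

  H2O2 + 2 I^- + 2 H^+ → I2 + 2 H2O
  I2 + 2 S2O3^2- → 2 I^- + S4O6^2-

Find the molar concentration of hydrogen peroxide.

n(S2O3^2-) = 0.02874 × 0.03598 = 1.034 × 10^-3 mol
n(I2) = n(S2O3^2-)/2 = 5.170 × 10^-4 mol
n(H2O2) in the aliquot = 5.170 × 10^-4 mol (1:1 ratio)
[H2O2] = 5.170 × 10^-4 / 0.009842 = 0.05253 mol/L

0.05253 M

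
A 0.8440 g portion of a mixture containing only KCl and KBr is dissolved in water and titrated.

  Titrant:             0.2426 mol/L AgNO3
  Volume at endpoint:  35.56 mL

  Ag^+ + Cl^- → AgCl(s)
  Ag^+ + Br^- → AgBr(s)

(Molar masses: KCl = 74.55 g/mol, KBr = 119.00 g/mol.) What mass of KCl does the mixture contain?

0.3062 g

n(AgNO3) = 0.03556 × 0.2426 = 8.627 × 10^-3 mol
Let x = n(KCl), y = n(KBr).
Titrant: 1x + 1y = 8.627 × 10^-3;  mass: 74.55x + 119.00y = 0.8440
Solving, x = 4.108 × 10^-3 mol, y = 4.519 × 10^-3 mol
mass of KCl = 4.108 × 10^-3 × 74.55 = 0.3062 g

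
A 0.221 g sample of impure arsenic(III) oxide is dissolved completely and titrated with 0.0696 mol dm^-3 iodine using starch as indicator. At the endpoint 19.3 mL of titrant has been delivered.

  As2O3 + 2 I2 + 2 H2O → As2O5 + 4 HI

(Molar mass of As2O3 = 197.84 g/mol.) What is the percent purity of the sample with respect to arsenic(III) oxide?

60.1 %

n(I2) = 0.0193 L × 0.0696 mol/L = 1.34 × 10^-3 mol
From the 1:2 ratio, n(As2O3) = 1/2 × 1.34 × 10^-3 = 6.72 × 10^-4 mol
mass of As2O3 = 6.72 × 10^-4 × 197.84 g/mol = 0.133 g
% As2O3 = 0.133 / 0.221 × 100 = 60.1 %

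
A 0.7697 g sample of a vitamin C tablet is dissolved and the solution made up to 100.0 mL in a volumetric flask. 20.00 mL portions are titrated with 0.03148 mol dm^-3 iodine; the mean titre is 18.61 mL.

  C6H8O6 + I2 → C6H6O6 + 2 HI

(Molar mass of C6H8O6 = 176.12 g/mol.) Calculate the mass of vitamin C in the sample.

n(I2) per titration = 0.01861 × 0.03148 = 5.858 × 10^-4 mol
n(C6H8O6) in each aliquot = 5.858 × 10^-4 mol (1:1 ratio)
n(C6H8O6) in the whole flask = 5.858 × 10^-4 × 100.0/20.00 = 2.929 × 10^-3 mol
mass of C6H8O6 = 2.929 × 10^-3 × 176.12 = 0.5159 g

0.5159 g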